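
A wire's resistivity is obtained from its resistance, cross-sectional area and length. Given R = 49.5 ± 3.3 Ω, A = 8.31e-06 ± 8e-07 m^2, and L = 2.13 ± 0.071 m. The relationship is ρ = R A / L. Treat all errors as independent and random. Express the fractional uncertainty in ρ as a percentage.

ρ is a product of powers, so relative uncertainties combine in quadrature:
  (1·δR/R)² = (1×0.0667)² = 0.00444;  (1·δA/A)² = (1×0.0963)² = 0.00927;  (-1·δL/L)² = (-1×0.0333)² = 0.00111
δρ/ρ = √(0.0148) = 0.122

12.2%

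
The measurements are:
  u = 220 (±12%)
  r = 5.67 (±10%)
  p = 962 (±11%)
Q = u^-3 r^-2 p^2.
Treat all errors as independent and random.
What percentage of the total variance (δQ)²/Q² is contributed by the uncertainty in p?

(δQ/Q)² = (-3·δu/u)² + (-2·δr/r)² + (2·δp/p)²
  u term: (-3×0.120)² = 0.130
  r term: (-2×0.100)² = 0.0400
  p term: (2×0.110)² = 0.0484
Total = 0.218. Share from p = 0.0484/0.218 = 0.222.

22.2%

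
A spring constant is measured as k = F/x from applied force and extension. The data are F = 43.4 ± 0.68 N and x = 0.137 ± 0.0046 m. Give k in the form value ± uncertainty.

k is a product of powers, so relative uncertainties combine in quadrature:
  (1·δF/F)² = (1×0.0157)² = 0.000245;  (-1·δx/x)² = (-1×0.0336)² = 0.00113
δk/k = √(0.00137) = 0.0371
k = 317 N/m, so δk = 0.0371 × 317 = 11.7 N/m.

317 ± 11.7 N/m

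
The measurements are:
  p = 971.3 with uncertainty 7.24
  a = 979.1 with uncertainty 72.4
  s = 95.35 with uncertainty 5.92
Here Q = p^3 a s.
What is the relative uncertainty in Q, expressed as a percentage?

9.91%

For a monomial Q ∝ p^3, a, s, fractional errors add in quadrature:
  (3·δp/p)² = (3×0.00745)² = 0.000500;  (1·δa/a)² = (1×0.0739)² = 0.00547;  (1·δs/s)² = (1×0.0621)² = 0.00385
δQ/Q = √(0.00982) = 0.0991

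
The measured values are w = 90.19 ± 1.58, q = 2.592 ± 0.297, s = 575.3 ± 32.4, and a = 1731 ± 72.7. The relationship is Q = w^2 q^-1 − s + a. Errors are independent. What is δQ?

384

Let p = w^2·q^-1 = 3138. δp/p = √((2·δw/w)² + (-1·δq/q)²) = √(0.00123 + 0.0131) = 0.120, so δp = 376.
Q = p − s + a: δQ = √(δp² + δs² + δa²) = √(1.41e+05 + 1050 + 5290) = 384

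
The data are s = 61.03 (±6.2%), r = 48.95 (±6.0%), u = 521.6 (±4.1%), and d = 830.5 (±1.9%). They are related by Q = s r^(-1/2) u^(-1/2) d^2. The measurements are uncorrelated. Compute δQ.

21400

Products/powers → add relative errors in quadrature, weighted by exponent:
  (1·δs/s)² = (1×0.0620)² = 0.00384;  (−½·δr/r)² = (-0.5×0.0600)² = 0.000900;  (−½·δu/u)² = (-0.5×0.0410)² = 0.000420;  (2·δd/d)² = (2×0.0190)² = 0.00144
δQ/Q = √(0.00661) = 0.0813
Q = 263400, so δQ = 0.0813 × 263400 = 21400.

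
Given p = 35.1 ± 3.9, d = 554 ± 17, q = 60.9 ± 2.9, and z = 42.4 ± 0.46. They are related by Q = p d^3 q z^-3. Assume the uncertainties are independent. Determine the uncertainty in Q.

For a monomial Q ∝ p, d^3, q, z^-3, fractional errors add in quadrature:
  (1·δp/p)² = (1×0.111)² = 0.0123;  (3·δd/d)² = (3×0.0307)² = 0.00847;  (1·δq/q)² = (1×0.0476)² = 0.00227;  (-3·δz/z)² = (-3×0.0108)² = 0.00106
δQ/Q = √(0.0241) = 0.155
Q = 4.77e+06, so δQ = 0.155 × 4.77e+06 = 7.41e+05.

7.41e+05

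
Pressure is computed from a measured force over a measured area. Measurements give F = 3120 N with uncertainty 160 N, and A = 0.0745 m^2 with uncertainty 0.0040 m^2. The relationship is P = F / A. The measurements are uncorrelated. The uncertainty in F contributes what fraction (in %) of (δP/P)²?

47.7%

(δP/P)² = (1·δF/F)² + (-1·δA/A)²
  F term: (1×0.0513)² = 0.00263
  A term: (-1×0.0537)² = 0.00288
Total = 0.00551. Share from F = 0.00263/0.00551 = 0.477.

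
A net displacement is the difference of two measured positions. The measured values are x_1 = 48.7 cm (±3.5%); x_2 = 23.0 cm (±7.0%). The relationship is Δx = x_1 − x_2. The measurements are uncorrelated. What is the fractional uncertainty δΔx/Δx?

0.0912

Absolute uncertainties add in quadrature for a linear combination:
  (δx_1)² = 2.91;  (δx_2)² = 2.59
δΔx = √(5.50) = 2.34 cm
Δx = 25.7 cm, so δΔx/Δx = 2.34/25.7 = 0.0912.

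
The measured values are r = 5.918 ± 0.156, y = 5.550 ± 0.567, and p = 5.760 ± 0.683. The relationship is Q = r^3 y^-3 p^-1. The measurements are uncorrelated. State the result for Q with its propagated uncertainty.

Relative error in a monomial: (δQ/Q)² = Σ (nᵢ · δxᵢ/xᵢ)².
  (3·δr/r)² = (3×0.0264)² = 0.00625;  (-3·δy/y)² = (-3×0.102)² = 0.0939;  (-1·δp/p)² = (-1×0.119)² = 0.0141
δQ/Q = √(0.114) = 0.338
Q = 0.2105, so δQ = 0.338 × 0.2105 = 0.0711.

0.2105 ± 0.0711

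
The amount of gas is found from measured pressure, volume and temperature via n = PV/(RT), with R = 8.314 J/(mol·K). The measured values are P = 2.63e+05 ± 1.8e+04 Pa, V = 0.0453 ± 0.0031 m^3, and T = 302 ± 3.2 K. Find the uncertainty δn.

Relative error in a monomial: (δn/n)² = Σ (nᵢ · δxᵢ/xᵢ)².
  (1·δP/P)² = (1×0.0684)² = 0.00468;  (1·δV/V)² = (1×0.0684)² = 0.00468;  (-1·δT/T)² = (-1×0.0106)² = 0.000112
δn/n = √(0.00948) = 0.0974
n = 4.75 mol, so δn = 0.0974 × 4.75 = 0.462 mol.

0.462 mol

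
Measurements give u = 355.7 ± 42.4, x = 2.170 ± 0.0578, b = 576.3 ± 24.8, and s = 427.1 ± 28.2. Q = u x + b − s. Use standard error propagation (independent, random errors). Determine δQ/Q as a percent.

11.0%

Let p = u·x = 771.9. δp/p = √((1·δu/u)² + (1·δx/x)²) = √(0.0142 + 0.000709) = 0.122, so δp = 94.3.
Q = p + b − s: δQ = √(δp² + δb² + δs²) = √(8890 + 615 + 795) = 101
Q = 921.1, so δQ/Q = 101/921.1 = 0.110.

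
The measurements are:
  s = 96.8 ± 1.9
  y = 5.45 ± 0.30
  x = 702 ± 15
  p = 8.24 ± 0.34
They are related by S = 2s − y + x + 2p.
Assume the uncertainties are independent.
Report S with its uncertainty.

907 ± 15.5

Absolute uncertainties add in quadrature for a linear combination:
  (2·δs)² = 14.4;  (δy)² = 0.0900;  (δx)² = 225;  (2·δp)² = 0.462
δS = √(240) = 15.5
S = 907.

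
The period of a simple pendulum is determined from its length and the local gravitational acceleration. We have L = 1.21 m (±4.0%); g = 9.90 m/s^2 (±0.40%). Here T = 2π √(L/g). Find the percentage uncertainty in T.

2.01%

Relative error in a monomial: (δT/T)² = Σ (nᵢ · δxᵢ/xᵢ)².
  (½·δL/L)² = (0.5×0.0400)² = 0.000400;  (−½·δg/g)² = (-0.5×0.00400)² = 4e-06
δT/T = √(0.000404) = 0.0201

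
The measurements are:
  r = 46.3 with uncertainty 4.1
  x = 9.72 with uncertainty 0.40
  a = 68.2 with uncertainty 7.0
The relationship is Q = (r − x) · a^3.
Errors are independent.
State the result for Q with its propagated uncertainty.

Let u = r − x = 36.6. δu = √(δr² + δx²) = √(16.8 + 0.160) = 4.12, so δu/u = 0.113.
Q is then a monomial in u, a:
δQ/Q = √((δu/u)² + (3·δa/a)²) = √(0.0127 + 0.0948) = 0.328
Q = 1.16e+07, so δQ = 0.328 × 1.16e+07 = 3.8e+06.

(1.16 ± 0.380) × 10^7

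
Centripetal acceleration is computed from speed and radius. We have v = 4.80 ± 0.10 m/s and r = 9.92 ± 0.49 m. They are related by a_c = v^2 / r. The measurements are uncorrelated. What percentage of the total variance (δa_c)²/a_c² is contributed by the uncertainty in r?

58.4%

(δa_c/a_c)² = (2·δv/v)² + (-1·δr/r)²
  v term: (2×0.0208)² = 0.00174
  r term: (-1×0.0494)² = 0.00244
Total = 0.00418. Share from r = 0.00244/0.00418 = 0.584.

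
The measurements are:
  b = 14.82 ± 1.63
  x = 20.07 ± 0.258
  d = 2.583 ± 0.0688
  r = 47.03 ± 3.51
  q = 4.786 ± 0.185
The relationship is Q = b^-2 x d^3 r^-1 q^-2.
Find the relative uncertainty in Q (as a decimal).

Relative error in a monomial: (δQ/Q)² = Σ (nᵢ · δxᵢ/xᵢ)².
  (-2·δb/b)² = (-2×0.110)² = 0.0484;  (1·δx/x)² = (1×0.0129)² = 0.000165;  (3·δd/d)² = (3×0.0266)² = 0.00639;  (-1·δr/r)² = (-1×0.0746)² = 0.00557;  (-2·δq/q)² = (-2×0.0387)² = 0.00598
δQ/Q = √(0.0665) = 0.258

0.258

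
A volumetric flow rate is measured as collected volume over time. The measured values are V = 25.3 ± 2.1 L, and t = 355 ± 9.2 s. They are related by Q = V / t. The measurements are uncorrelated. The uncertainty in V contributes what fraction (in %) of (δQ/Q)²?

91.1%

(δQ/Q)² = (1·δV/V)² + (-1·δt/t)²
  V term: (1×0.0830)² = 0.00689
  t term: (-1×0.0259)² = 0.000672
Total = 0.00756. Share from V = 0.00689/0.00756 = 0.911.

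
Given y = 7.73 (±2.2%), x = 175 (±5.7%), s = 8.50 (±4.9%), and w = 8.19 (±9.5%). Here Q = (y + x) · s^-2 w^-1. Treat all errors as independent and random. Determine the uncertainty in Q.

0.0454

Let u = y + x = 183. δu = √(δy² + δx²) = √(0.0289 + 99.5) = 9.98, so δu/u = 0.0546.
Q is then a monomial in u, s, w:
δQ/Q = √((δu/u)² + (-2·δs/s)² + (-1·δw/w)²) = √(0.00298 + 0.00960 + 0.00903) = 0.147
Q = 0.309, so δQ = 0.147 × 0.309 = 0.0454.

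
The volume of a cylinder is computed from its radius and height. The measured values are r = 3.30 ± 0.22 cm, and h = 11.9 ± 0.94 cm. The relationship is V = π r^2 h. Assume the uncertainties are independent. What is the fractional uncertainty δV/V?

Products/powers → add relative errors in quadrature, weighted by exponent:
  (2·δr/r)² = (2×0.0667)² = 0.0178;  (1·δh/h)² = (1×0.0790)² = 0.00624
δV/V = √(0.0240) = 0.155

0.155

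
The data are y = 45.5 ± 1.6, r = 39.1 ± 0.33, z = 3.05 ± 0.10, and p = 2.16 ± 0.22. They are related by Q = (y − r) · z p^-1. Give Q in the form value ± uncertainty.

Let u = y − r = 6.40. δu = √(δy² + δr²) = √(2.56 + 0.109) = 1.63, so δu/u = 0.255.
Q is then a monomial in u, z, p:
δQ/Q = √((δu/u)² + (1·δz/z)² + (-1·δp/p)²) = √(0.0652 + 0.00107 + 0.0104) = 0.277
Q = 9.04, so δQ = 0.277 × 9.04 = 2.50.

9.04 ± 2.50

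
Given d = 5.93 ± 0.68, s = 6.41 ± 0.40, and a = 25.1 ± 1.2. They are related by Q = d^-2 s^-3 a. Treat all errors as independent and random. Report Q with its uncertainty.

0.00271 ± 0.000813

Since Q is a product/quotient, work with relative uncertainties:
  (-2·δd/d)² = (-2×0.115)² = 0.0526;  (-3·δs/s)² = (-3×0.0624)² = 0.0350;  (1·δa/a)² = (1×0.0478)² = 0.00229
δQ/Q = √(0.0899) = 0.300
Q = 0.00271, so δQ = 0.300 × 0.00271 = 0.000813.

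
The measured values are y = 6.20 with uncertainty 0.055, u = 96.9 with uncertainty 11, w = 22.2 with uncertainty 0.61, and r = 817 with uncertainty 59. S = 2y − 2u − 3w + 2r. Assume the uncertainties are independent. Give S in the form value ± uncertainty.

S is a linear combination, so absolute uncertainties add in quadrature:
  (2·δy)² = 0.0121;  (2·δu)² = 484;  (3·δw)² = 3.35;  (2·δr)² = 13900
δS = √(14400) = 120
S = 1390.

1390 ± 120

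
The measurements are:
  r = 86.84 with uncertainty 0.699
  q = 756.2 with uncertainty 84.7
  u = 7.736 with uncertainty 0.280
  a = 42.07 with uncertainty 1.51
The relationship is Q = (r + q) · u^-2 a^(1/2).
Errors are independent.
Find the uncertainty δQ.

Let w = r + q = 843.0. δw = √(δr² + δq²) = √(0.489 + 7170) = 84.7, so δw/w = 0.100.
Q is then a monomial in w, u, a:
δQ/Q = √((δw/w)² + (-2·δu/u)² + (½·δa/a)²) = √(0.0101 + 0.00524 + 0.000322) = 0.125
Q = 91.37, so δQ = 0.125 × 91.37 = 11.4.

11.4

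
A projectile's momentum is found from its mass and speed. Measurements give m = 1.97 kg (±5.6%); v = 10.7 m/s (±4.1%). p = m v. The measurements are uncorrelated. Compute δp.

1.46 kg·m/s

Relative error in a monomial: (δp/p)² = Σ (nᵢ · δxᵢ/xᵢ)².
  (1·δm/m)² = (1×0.0560)² = 0.00314;  (1·δv/v)² = (1×0.0410)² = 0.00168
δp/p = √(0.00482) = 0.0694
p = 21.1 kg·m/s, so δp = 0.0694 × 21.1 = 1.46 kg·m/s.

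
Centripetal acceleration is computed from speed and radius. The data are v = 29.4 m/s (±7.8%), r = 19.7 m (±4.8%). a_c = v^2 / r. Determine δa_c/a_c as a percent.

Relative error in a monomial: (δa_c/a_c)² = Σ (nᵢ · δxᵢ/xᵢ)².
  (2·δv/v)² = (2×0.0780)² = 0.0243;  (-1·δr/r)² = (-1×0.0480)² = 0.00230
δa_c/a_c = √(0.0266) = 0.163

16.3%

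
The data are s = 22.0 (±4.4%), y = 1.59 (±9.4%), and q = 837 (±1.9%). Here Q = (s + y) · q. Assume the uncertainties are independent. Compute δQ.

Let u = s + y = 23.6. δu = √(δs² + δy²) = √(0.937 + 0.0223) = 0.979, so δu/u = 0.0415.
Q is then a monomial in u, q:
δQ/Q = √((δu/u)² + (1·δq/q)²) = √(0.00172 + 0.000361) = 0.0457
Q = 19700, so δQ = 0.0457 × 19700 = 902.

902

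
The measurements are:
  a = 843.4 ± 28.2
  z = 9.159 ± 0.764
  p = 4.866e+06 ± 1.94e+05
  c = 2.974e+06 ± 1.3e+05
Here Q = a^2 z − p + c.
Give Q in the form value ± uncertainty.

(4.623 ± 0.735) × 10^6

Let w = a^2·z = 6.515e+06. δw/w = √((2·δa/a)² + (1·δz/z)²) = √(0.00447 + 0.00696) = 0.107, so δw = 6.97e+05.
Q = w − p + c: δQ = √(δw² + δp² + δc²) = √(4.85e+11 + 3.76e+10 + 1.69e+10) = 7.35e+05
Q = 4.623e+06.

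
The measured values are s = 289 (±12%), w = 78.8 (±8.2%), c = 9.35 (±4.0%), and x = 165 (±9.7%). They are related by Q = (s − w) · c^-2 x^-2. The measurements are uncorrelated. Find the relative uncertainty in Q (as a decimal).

0.269

Let u = s − w = 210. δu = √(δs² + δw²) = √(1200 + 41.8) = 35.3, so δu/u = 0.168.
Q is then a monomial in u, c, x:
δQ/Q = √((δu/u)² + (-2·δc/c)² + (-2·δx/x)²) = √(0.0282 + 0.00640 + 0.0376) = 0.269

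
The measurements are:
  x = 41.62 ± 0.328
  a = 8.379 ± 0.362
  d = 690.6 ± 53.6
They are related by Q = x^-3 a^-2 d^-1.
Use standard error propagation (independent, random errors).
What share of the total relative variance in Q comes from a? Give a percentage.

53.1%

(δQ/Q)² = (-3·δx/x)² + (-2·δa/a)² + (-1·δd/d)²
  x term: (-3×0.00788)² = 0.000559
  a term: (-2×0.0432)² = 0.00747
  d term: (-1×0.0776)² = 0.00602
Total = 0.0140. Share from a = 0.00747/0.0140 = 0.531.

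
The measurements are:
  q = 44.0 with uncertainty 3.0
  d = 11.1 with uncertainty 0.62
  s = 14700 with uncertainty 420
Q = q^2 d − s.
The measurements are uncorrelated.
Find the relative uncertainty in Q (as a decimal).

0.470

Let p = q^2·d = 21500. δp/p = √((2·δq/q)² + (1·δd/d)²) = √(0.0186 + 0.00312) = 0.147, so δp = 3170.
Q = p − s: δQ = √(δp² + δs²) = √(1e+07 + 1.76e+05) = 3190
Q = 6790, so δQ/Q = 3190/6790 = 0.470.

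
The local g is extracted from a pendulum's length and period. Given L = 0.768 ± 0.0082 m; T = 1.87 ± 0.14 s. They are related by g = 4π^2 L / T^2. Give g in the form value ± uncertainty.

8.67 ± 1.30 m/s^2

Each factor contributes (exponent × relative error)² to (δg/g)²:
  (1·δL/L)² = (1×0.0107)² = 0.000114;  (-2·δT/T)² = (-2×0.0749)² = 0.0224
δg/g = √(0.0225) = 0.150
g = 8.67 m/s^2, so δg = 0.150 × 8.67 = 1.30 m/s^2.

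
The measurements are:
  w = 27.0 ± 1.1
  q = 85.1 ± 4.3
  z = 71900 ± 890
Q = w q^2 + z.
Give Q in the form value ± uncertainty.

Let p = w·q^2 = 1.96e+05. δp/p = √((1·δw/w)² + (2·δq/q)²) = √(0.00166 + 0.0102) = 0.109, so δp = 21300.
Q = p + z: δQ = √(δp² + δz²) = √(4.54e+08 + 7.92e+05) = 21300
Q = 2.67e+05.

(2.67 ± 0.213) × 10^5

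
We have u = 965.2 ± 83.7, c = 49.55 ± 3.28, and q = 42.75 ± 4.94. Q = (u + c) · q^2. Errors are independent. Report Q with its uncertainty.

Let w = u + c = 1015. δw = √(δu² + δc²) = √(7010 + 10.8) = 83.8, so δw/w = 0.0825.
Q is then a monomial in w, q:
δQ/Q = √((δw/w)² + (2·δq/q)²) = √(0.00681 + 0.0534) = 0.245
Q = 1.855e+06, so δQ = 0.245 × 1.855e+06 = 4.55e+05.

(1.855 ± 0.455) × 10^6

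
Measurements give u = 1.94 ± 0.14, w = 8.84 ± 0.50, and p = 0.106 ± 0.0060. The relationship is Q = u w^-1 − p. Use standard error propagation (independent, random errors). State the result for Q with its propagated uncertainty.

Let h = u·w^-1 = 0.219. δh/h = √((1·δu/u)² + (-1·δw/w)²) = √(0.00521 + 0.00320) = 0.0917, so δh = 0.0201.
Q = h − p: δQ = √(δh² + δp²) = √(0.000405 + 3.6e-05) = 0.0210
Q = 0.113.

0.113 ± 0.0210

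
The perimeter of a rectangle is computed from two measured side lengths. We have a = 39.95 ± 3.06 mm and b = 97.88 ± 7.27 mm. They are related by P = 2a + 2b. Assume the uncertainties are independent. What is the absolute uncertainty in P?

15.8 mm

Absolute uncertainties add in quadrature for a linear combination:
  (2·δa)² = 37.5;  (2·δb)² = 211
δP = √(249) = 15.8 mm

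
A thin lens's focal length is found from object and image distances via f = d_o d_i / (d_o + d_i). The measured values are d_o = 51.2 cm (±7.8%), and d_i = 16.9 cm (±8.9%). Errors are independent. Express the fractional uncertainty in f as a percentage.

6.97%

∂f/∂d_o = (d_i/(d_o+d_i))² = 0.0616;  ∂f/∂d_i = (d_o/(d_o+d_i))² = 0.565
δf = √((∂f/∂d_o · δd_o)² + (∂f/∂d_i · δd_i)²) = √(0.0605 + 0.723) = 0.885 cm
f = 12.7 cm, so δf/f = 0.885/12.7 = 0.0697.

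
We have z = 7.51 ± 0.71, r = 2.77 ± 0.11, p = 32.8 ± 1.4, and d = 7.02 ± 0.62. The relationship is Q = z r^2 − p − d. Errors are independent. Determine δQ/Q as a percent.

Let w = z·r^2 = 57.6. δw/w = √((1·δz/z)² + (2·δr/r)²) = √(0.00894 + 0.00631) = 0.123, so δw = 7.12.
Q = w − p − d: δQ = √(δw² + δp² + δd²) = √(50.6 + 1.96 + 0.384) = 7.28
Q = 17.8, so δQ/Q = 7.28/17.8 = 0.409.

40.9%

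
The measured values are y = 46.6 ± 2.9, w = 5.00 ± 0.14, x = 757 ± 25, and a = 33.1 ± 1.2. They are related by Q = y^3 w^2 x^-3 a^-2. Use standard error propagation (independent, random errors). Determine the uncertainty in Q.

1.23e-06

Since Q is a product/quotient, work with relative uncertainties:
  (3·δy/y)² = (3×0.0622)² = 0.0349;  (2·δw/w)² = (2×0.0280)² = 0.00314;  (-3·δx/x)² = (-3×0.0330)² = 0.00982;  (-2·δa/a)² = (-2×0.0363)² = 0.00526
δQ/Q = √(0.0531) = 0.230
Q = 5.32e-06, so δQ = 0.230 × 5.32e-06 = 1.23e-06.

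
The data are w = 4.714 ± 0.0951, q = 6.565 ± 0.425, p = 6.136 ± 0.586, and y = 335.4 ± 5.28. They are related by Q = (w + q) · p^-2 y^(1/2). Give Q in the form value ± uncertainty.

5.486 ± 1.07

Let u = w + q = 11.28. δu = √(δw² + δq²) = √(0.00904 + 0.181) = 0.436, so δu/u = 0.0386.
Q is then a monomial in u, p, y:
δQ/Q = √((δu/u)² + (-2·δp/p)² + (½·δy/y)²) = √(0.00149 + 0.0365 + 6.2e-05) = 0.195
Q = 5.486, so δQ = 0.195 × 5.486 = 1.07.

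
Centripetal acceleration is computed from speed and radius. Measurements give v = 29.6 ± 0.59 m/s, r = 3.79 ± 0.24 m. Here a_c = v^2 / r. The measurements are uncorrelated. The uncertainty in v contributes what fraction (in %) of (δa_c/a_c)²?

28.4%

(δa_c/a_c)² = (2·δv/v)² + (-1·δr/r)²
  v term: (2×0.0199)² = 0.00159
  r term: (-1×0.0633)² = 0.00401
Total = 0.00560. Share from v = 0.00159/0.00560 = 0.284.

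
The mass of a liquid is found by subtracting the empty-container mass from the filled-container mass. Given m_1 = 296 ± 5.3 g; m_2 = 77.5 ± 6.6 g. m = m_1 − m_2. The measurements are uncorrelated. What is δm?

Sums and differences: (δm)² = Σ (cᵢ δxᵢ)².
  (δm_1)² = 28.1;  (δm_2)² = 43.6
δm = √(71.6) = 8.46 g

8.46 g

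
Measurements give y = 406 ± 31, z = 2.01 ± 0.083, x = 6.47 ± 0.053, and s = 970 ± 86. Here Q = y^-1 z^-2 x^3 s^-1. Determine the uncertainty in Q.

2.47e-05

Since Q is a product/quotient, work with relative uncertainties:
  (-1·δy/y)² = (-1×0.0764)² = 0.00583;  (-2·δz/z)² = (-2×0.0413)² = 0.00682;  (3·δx/x)² = (3×0.00819)² = 0.000604;  (-1·δs/s)² = (-1×0.0887)² = 0.00786
δQ/Q = √(0.0211) = 0.145
Q = 0.000170, so δQ = 0.145 × 0.000170 = 2.47e-05.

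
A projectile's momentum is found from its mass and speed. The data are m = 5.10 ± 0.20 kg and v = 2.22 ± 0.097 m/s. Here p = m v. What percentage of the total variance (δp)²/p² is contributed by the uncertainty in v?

55.4%

(δp/p)² = (1·δm/m)² + (1·δv/v)²
  m term: (1×0.0392)² = 0.00154
  v term: (1×0.0437)² = 0.00191
Total = 0.00345. Share from v = 0.00191/0.00345 = 0.554.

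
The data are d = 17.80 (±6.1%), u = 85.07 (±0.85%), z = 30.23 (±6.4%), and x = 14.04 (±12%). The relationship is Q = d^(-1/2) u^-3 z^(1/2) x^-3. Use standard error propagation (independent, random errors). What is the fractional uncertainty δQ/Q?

0.364

For a monomial Q ∝ d^(-1/2), u^-3, z^(1/2), x^-3, fractional errors add in quadrature:
  (−½·δd/d)² = (-0.5×0.0610)² = 0.000930;  (-3·δu/u)² = (-3×0.00850)² = 0.000650;  (½·δz/z)² = (0.5×0.0640)² = 0.00102;  (-3·δx/x)² = (-3×0.120)² = 0.130
δQ/Q = √(0.132) = 0.364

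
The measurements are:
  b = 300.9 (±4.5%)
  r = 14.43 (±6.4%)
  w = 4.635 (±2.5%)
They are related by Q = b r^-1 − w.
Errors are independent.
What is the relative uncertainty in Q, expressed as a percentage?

10.1%

Let p = b·r^-1 = 20.85. δp/p = √((1·δb/b)² + (-1·δr/r)²) = √(0.00202 + 0.00410) = 0.0782, so δp = 1.63.
Q = p − w: δQ = √(δp² + δw²) = √(2.66 + 0.0134) = 1.64
Q = 16.22, so δQ/Q = 1.64/16.22 = 0.101.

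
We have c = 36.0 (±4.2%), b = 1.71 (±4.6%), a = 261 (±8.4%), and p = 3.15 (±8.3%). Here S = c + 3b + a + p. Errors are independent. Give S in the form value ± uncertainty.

S is a linear combination, so absolute uncertainties add in quadrature:
  (δc)² = 2.29;  (3·δb)² = 0.0557;  (δa)² = 481;  (δp)² = 0.0684
δS = √(483) = 22.0
S = 305.

305 ± 22.0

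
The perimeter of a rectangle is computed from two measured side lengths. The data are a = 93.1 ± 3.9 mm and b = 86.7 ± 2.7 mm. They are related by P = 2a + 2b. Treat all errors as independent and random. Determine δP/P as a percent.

For a sum/difference, combine absolute errors in quadrature:
  (2·δa)² = 60.8;  (2·δb)² = 29.2
δP = √(90.0) = 9.49 mm
P = 360 mm, so δP/P = 9.49/360 = 0.0264.

2.64%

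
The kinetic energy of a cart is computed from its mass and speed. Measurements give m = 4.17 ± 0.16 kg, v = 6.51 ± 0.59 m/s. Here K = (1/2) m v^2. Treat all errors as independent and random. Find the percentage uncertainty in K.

K is a product of powers, so relative uncertainties combine in quadrature:
  (1·δm/m)² = (1×0.0384)² = 0.00147;  (2·δv/v)² = (2×0.0906)² = 0.0329
δK/K = √(0.0343) = 0.185

18.5%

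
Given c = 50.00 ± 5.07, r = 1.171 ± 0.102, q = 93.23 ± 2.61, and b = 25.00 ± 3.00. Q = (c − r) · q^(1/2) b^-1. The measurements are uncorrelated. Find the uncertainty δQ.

3.00

Let u = c − r = 48.83. δu = √(δc² + δr²) = √(25.7 + 0.0104) = 5.07, so δu/u = 0.104.
Q is then a monomial in u, q, b:
δQ/Q = √((δu/u)² + (½·δq/q)² + (-1·δb/b)²) = √(0.0108 + 0.000196 + 0.0144) = 0.159
Q = 18.86, so δQ = 0.159 × 18.86 = 3.00.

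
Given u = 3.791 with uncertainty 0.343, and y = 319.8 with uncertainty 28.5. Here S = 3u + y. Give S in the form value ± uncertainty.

S is a linear combination, so absolute uncertainties add in quadrature:
  (3·δu)² = 1.06;  (δy)² = 812
δS = √(813) = 28.5
S = 331.2.

331.2 ± 28.5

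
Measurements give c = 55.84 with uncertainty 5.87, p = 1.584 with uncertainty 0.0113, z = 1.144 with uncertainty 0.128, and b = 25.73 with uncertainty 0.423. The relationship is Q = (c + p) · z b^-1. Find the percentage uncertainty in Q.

15.2%

Let u = c + p = 57.42. δu = √(δc² + δp²) = √(34.5 + 0.000128) = 5.87, so δu/u = 0.102.
Q is then a monomial in u, z, b:
δQ/Q = √((δu/u)² + (1·δz/z)² + (-1·δb/b)²) = √(0.0104 + 0.0125 + 0.000270) = 0.152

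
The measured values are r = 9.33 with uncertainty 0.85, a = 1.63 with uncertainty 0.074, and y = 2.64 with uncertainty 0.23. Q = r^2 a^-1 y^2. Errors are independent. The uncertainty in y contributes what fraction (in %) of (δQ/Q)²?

46.3%

(δQ/Q)² = (2·δr/r)² + (-1·δa/a)² + (2·δy/y)²
  r term: (2×0.0911)² = 0.0332
  a term: (-1×0.0454)² = 0.00206
  y term: (2×0.0871)² = 0.0304
Total = 0.0656. Share from y = 0.0304/0.0656 = 0.463.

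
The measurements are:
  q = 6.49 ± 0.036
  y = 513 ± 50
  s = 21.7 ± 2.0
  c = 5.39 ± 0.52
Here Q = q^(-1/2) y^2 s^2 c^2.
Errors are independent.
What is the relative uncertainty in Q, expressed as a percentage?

33.0%

For a monomial Q ∝ q^(-1/2), y^2, s^2, c^2, fractional errors add in quadrature:
  (−½·δq/q)² = (-0.5×0.00555)² = 7.69e-06;  (2·δy/y)² = (2×0.0975)² = 0.0380;  (2·δs/s)² = (2×0.0922)² = 0.0340;  (2·δc/c)² = (2×0.0965)² = 0.0372
δQ/Q = √(0.109) = 0.330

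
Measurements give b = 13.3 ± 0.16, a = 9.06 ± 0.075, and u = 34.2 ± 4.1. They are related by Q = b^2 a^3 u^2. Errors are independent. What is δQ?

Relative error in a monomial: (δQ/Q)² = Σ (nᵢ · δxᵢ/xᵢ)².
  (2·δb/b)² = (2×0.0120)² = 0.000579;  (3·δa/a)² = (3×0.00828)² = 0.000617;  (2·δu/u)² = (2×0.120)² = 0.0575
δQ/Q = √(0.0587) = 0.242
Q = 1.54e+08, so δQ = 0.242 × 1.54e+08 = 3.73e+07.

3.73e+07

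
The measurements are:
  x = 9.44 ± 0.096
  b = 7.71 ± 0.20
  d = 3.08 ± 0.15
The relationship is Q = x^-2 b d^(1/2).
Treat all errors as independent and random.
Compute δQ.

0.00622

For a monomial Q ∝ x^-2, b, d^(1/2), fractional errors add in quadrature:
  (-2·δx/x)² = (-2×0.0102)² = 0.000414;  (1·δb/b)² = (1×0.0259)² = 0.000673;  (½·δd/d)² = (0.5×0.0487)² = 0.000593
δQ/Q = √(0.00168) = 0.0410
Q = 0.152, so δQ = 0.0410 × 0.152 = 0.00622.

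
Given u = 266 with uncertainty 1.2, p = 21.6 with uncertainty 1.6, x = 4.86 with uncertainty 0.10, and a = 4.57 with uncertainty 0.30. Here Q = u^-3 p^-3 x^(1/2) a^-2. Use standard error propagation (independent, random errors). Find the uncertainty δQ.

Products/powers → add relative errors in quadrature, weighted by exponent:
  (-3·δu/u)² = (-3×0.00451)² = 0.000183;  (-3·δp/p)² = (-3×0.0741)² = 0.0494;  (½·δx/x)² = (0.5×0.0206)² = 0.000106;  (-2·δa/a)² = (-2×0.0656)² = 0.0172
δQ/Q = √(0.0669) = 0.259
Q = 5.57e-13, so δQ = 0.259 × 5.57e-13 = 1.44e-13.

1.44e-13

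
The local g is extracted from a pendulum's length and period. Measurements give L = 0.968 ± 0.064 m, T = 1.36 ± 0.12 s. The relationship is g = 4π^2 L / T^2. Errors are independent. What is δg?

For a monomial g ∝ L, T^-2, fractional errors add in quadrature:
  (1·δL/L)² = (1×0.0661)² = 0.00437;  (-2·δT/T)² = (-2×0.0882)² = 0.0311
δg/g = √(0.0355) = 0.188
g = 20.7 m/s^2, so δg = 0.188 × 20.7 = 3.89 m/s^2.

3.89 m/s^2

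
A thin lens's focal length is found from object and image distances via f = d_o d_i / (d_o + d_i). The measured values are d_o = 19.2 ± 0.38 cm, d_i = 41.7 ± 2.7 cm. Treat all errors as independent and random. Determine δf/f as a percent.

2.45%

∂f/∂d_o = (d_i/(d_o+d_i))² = 0.469;  ∂f/∂d_i = (d_o/(d_o+d_i))² = 0.0994
δf = √((∂f/∂d_o · δd_o)² + (∂f/∂d_i · δd_i)²) = √(0.0317 + 0.0720) = 0.322 cm
f = 13.1 cm, so δf/f = 0.322/13.1 = 0.0245.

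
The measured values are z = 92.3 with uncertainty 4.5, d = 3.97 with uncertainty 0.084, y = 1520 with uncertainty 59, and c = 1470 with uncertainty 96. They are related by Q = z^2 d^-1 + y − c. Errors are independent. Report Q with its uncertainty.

2200 ± 242

Let p = z^2·d^-1 = 2150. δp/p = √((2·δz/z)² + (-1·δd/d)²) = √(0.00951 + 0.000448) = 0.0998, so δp = 214.
Q = p + y − c: δQ = √(δp² + δy² + δc²) = √(45800 + 3480 + 9220) = 242
Q = 2200.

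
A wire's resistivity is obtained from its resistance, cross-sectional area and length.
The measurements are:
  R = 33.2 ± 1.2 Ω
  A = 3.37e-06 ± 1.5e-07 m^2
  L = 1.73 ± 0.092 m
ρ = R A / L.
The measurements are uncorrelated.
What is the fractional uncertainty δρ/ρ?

0.0782

ρ is a product of powers, so relative uncertainties combine in quadrature:
  (1·δR/R)² = (1×0.0361)² = 0.00131;  (1·δA/A)² = (1×0.0445)² = 0.00198;  (-1·δL/L)² = (-1×0.0532)² = 0.00283
δρ/ρ = √(0.00612) = 0.0782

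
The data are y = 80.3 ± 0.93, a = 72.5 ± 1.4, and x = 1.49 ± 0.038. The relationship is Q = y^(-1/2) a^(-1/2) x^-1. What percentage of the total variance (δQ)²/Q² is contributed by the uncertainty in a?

(δQ/Q)² = (−½·δy/y)² + (−½·δa/a)² + (-1·δx/x)²
  y term: (-0.5×0.0116)² = 3.35e-05
  a term: (-0.5×0.0193)² = 9.32e-05
  x term: (-1×0.0255)² = 0.000650
Total = 0.000777. Share from a = 9.32e-05/0.000777 = 0.120.

12.0%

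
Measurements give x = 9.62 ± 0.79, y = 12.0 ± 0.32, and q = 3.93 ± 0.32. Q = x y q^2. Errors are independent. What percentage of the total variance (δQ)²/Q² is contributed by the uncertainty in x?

(δQ/Q)² = (1·δx/x)² + (1·δy/y)² + (2·δq/q)²
  x term: (1×0.0821)² = 0.00674
  y term: (1×0.0267)² = 0.000711
  q term: (2×0.0814)² = 0.0265
Total = 0.0340. Share from x = 0.00674/0.0340 = 0.198.

19.8%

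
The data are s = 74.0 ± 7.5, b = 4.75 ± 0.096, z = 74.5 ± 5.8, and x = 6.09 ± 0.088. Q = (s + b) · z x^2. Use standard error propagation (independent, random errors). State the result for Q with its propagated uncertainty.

(2.18 ± 0.275) × 10^5

Let u = s + b = 78.8. δu = √(δs² + δb²) = √(56.2 + 0.00922) = 7.50, so δu/u = 0.0952.
Q is then a monomial in u, z, x:
δQ/Q = √((δu/u)² + (1·δz/z)² + (2·δx/x)²) = √(0.00907 + 0.00606 + 0.000835) = 0.126
Q = 2.18e+05, so δQ = 0.126 × 2.18e+05 = 27500.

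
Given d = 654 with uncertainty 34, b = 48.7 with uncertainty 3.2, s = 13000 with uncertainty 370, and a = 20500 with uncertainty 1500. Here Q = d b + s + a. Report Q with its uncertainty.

Let p = d·b = 31800. δp/p = √((1·δd/d)² + (1·δb/b)²) = √(0.00270 + 0.00432) = 0.0838, so δp = 2670.
Q = p + s + a: δQ = √(δp² + δs² + δa²) = √(7.12e+06 + 1.37e+05 + 2.25e+06) = 3080
Q = 65300.

65300 ± 3080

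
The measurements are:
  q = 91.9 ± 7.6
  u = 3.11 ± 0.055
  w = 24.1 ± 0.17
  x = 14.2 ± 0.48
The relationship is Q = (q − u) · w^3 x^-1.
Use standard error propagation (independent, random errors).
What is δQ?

8270

Let h = q − u = 88.8. δh = √(δq² + δu²) = √(57.8 + 0.00302) = 7.60, so δh/h = 0.0856.
Q is then a monomial in h, w, x:
δQ/Q = √((δh/h)² + (3·δw/w)² + (-1·δx/x)²) = √(0.00733 + 0.000448 + 0.00114) = 0.0944
Q = 87500, so δQ = 0.0944 × 87500 = 8270.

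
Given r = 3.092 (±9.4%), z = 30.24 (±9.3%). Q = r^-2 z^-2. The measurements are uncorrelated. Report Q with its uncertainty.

Relative error in a monomial: (δQ/Q)² = Σ (nᵢ · δxᵢ/xᵢ)².
  (-2·δr/r)² = (-2×0.0940)² = 0.0353;  (-2·δz/z)² = (-2×0.0930)² = 0.0346
δQ/Q = √(0.0699) = 0.264
Q = 0.0001144, so δQ = 0.264 × 0.0001144 = 3.02e-05.

(1.144 ± 0.302) × 10^-4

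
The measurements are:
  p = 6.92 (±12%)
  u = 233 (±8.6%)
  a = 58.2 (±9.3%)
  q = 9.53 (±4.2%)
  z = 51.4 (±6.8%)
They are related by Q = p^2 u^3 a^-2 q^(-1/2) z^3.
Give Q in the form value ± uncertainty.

(7.87 ± 3.53) × 10^9

Since Q is a product/quotient, work with relative uncertainties:
  (2·δp/p)² = (2×0.120)² = 0.0576;  (3·δu/u)² = (3×0.0860)² = 0.0666;  (-2·δa/a)² = (-2×0.0930)² = 0.0346;  (−½·δq/q)² = (-0.5×0.0420)² = 0.000441;  (3·δz/z)² = (3×0.0680)² = 0.0416
δQ/Q = √(0.201) = 0.448
Q = 7.87e+09, so δQ = 0.448 × 7.87e+09 = 3.53e+09.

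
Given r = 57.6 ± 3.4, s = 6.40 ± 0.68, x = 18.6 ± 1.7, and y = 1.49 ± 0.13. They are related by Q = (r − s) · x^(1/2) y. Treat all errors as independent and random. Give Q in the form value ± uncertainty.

Let u = r − s = 51.2. δu = √(δr² + δs²) = √(11.6 + 0.462) = 3.47, so δu/u = 0.0677.
Q is then a monomial in u, x, y:
δQ/Q = √((δu/u)² + (½·δx/x)² + (1·δy/y)²) = √(0.00459 + 0.00209 + 0.00761) = 0.120
Q = 329, so δQ = 0.120 × 329 = 39.3.

329 ± 39.3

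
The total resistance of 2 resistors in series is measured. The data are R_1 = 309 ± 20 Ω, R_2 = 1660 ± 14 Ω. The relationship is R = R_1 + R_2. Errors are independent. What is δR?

R is a linear combination, so absolute uncertainties add in quadrature:
  (δR_1)² = 400;  (δR_2)² = 196
δR = √(596) = 24.4 Ω

24.4 Ω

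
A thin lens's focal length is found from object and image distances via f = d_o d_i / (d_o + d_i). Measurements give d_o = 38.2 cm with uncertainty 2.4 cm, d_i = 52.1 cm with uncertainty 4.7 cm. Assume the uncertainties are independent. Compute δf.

1.16 cm

∂f/∂d_o = (d_i/(d_o+d_i))² = 0.333;  ∂f/∂d_i = (d_o/(d_o+d_i))² = 0.179
δf = √((∂f/∂d_o · δd_o)² + (∂f/∂d_i · δd_i)²) = √(0.638 + 0.707) = 1.16 cm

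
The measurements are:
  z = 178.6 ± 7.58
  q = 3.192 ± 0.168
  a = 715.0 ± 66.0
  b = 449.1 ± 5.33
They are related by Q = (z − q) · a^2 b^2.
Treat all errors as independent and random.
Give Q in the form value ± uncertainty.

(1.809 ± 0.346) × 10^13

Let u = z − q = 175.4. δu = √(δz² + δq²) = √(57.5 + 0.0282) = 7.58, so δu/u = 0.0432.
Q is then a monomial in u, a, b:
δQ/Q = √((δu/u)² + (2·δa/a)² + (2·δb/b)²) = √(0.00187 + 0.0341 + 0.000563) = 0.191
Q = 1.809e+13, so δQ = 0.191 × 1.809e+13 = 3.46e+12.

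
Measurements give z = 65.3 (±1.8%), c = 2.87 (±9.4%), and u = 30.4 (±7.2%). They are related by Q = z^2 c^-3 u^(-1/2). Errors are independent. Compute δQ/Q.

Products/powers → add relative errors in quadrature, weighted by exponent:
  (2·δz/z)² = (2×0.0180)² = 0.00130;  (-3·δc/c)² = (-3×0.0940)² = 0.0795;  (−½·δu/u)² = (-0.5×0.0720)² = 0.00130
δQ/Q = √(0.0821) = 0.287

0.287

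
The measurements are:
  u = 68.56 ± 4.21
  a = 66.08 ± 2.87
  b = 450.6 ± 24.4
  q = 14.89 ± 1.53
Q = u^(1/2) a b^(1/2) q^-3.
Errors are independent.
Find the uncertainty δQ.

For a monomial Q ∝ u^(1/2), a, b^(1/2), q^-3, fractional errors add in quadrature:
  (½·δu/u)² = (0.5×0.0614)² = 0.000943;  (1·δa/a)² = (1×0.0434)² = 0.00189;  (½·δb/b)² = (0.5×0.0542)² = 0.000733;  (-3·δq/q)² = (-3×0.103)² = 0.0950
δQ/Q = √(0.0986) = 0.314
Q = 3.518, so δQ = 0.314 × 3.518 = 1.10.

1.10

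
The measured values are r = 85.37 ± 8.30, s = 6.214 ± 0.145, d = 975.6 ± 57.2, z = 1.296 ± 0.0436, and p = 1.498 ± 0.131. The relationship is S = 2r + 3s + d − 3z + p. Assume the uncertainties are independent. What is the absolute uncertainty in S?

Sums and differences: (δS)² = Σ (cᵢ δxᵢ)².
  (2·δr)² = 276;  (3·δs)² = 0.189;  (δd)² = 3270;  (3·δz)² = 0.0171;  (δp)² = 0.0172
δS = √(3550) = 59.6

59.6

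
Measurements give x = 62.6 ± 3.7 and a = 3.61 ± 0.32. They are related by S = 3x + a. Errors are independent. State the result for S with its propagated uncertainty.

For a sum/difference, combine absolute errors in quadrature:
  (3·δx)² = 123;  (δa)² = 0.102
δS = √(123) = 11.1
S = 191.

191 ± 11.1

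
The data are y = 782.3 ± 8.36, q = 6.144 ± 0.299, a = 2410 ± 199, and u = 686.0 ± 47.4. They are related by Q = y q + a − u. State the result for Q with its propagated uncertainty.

Let p = y·q = 4806. δp/p = √((1·δy/y)² + (1·δq/q)²) = √(0.000114 + 0.00237) = 0.0498, so δp = 239.
Q = p + a − u: δQ = √(δp² + δa² + δu²) = √(57400 + 39600 + 2250) = 315
Q = 6530.

6530 ± 315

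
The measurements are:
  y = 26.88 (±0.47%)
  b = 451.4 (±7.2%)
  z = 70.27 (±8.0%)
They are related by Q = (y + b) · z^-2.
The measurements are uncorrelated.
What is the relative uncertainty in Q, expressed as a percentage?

17.4%

Let u = y + b = 478.3. δu = √(δy² + δb²) = √(0.0160 + 1060) = 32.5, so δu/u = 0.0680.
Q is then a monomial in u, z:
δQ/Q = √((δu/u)² + (-2·δz/z)²) = √(0.00462 + 0.0256) = 0.174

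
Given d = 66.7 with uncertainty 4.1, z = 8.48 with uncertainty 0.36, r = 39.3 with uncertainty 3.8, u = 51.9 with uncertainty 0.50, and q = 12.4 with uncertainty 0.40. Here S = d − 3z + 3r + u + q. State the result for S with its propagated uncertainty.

Each term contributes (cᵢ δxᵢ)² to (δS)²:
  (δd)² = 16.8;  (3·δz)² = 1.17;  (3·δr)² = 130;  (δu)² = 0.250;  (δq)² = 0.160
δS = √(148) = 12.2
S = 223.

223 ± 12.2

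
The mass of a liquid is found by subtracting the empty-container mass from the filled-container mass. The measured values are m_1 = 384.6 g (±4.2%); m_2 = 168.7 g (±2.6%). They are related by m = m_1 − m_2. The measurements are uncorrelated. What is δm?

Sums and differences: (δm)² = Σ (cᵢ δxᵢ)².
  (δm_1)² = 261;  (δm_2)² = 19.2
δm = √(280) = 16.7 g

16.7 g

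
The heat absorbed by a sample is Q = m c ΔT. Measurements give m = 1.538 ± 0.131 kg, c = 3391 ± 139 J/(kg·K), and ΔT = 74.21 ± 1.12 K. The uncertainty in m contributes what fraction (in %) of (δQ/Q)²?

(δQ/Q)² = (1·δm/m)² + (1·δc/c)² + (1·δΔT/ΔT)²
  m term: (1×0.0852)² = 0.00725
  c term: (1×0.0410)² = 0.00168
  ΔT term: (1×0.0151)² = 0.000228
Total = 0.00916. Share from m = 0.00725/0.00916 = 0.792.

79.2%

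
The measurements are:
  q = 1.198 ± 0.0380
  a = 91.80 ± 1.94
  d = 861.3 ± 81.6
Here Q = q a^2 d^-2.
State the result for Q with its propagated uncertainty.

0.01361 ± 0.00268

Relative error in a monomial: (δQ/Q)² = Σ (nᵢ · δxᵢ/xᵢ)².
  (1·δq/q)² = (1×0.0317)² = 0.00101;  (2·δa/a)² = (2×0.0211)² = 0.00179;  (-2·δd/d)² = (-2×0.0947)² = 0.0359
δQ/Q = √(0.0387) = 0.197
Q = 0.01361, so δQ = 0.197 × 0.01361 = 0.00268.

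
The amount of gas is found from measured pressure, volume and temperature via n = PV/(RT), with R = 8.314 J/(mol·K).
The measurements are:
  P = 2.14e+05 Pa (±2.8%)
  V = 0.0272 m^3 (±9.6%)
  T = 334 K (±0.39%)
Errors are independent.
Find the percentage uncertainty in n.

Relative error in a monomial: (δn/n)² = Σ (nᵢ · δxᵢ/xᵢ)².
  (1·δP/P)² = (1×0.0280)² = 0.000784;  (1·δV/V)² = (1×0.0960)² = 0.00922;  (-1·δT/T)² = (-1×0.00390)² = 1.52e-05
δn/n = √(0.0100) = 0.100

10.0%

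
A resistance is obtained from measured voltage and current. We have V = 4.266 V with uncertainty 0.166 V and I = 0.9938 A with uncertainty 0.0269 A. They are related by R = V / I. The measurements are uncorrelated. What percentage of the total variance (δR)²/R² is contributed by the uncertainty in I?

32.6%

(δR/R)² = (1·δV/V)² + (-1·δI/I)²
  V term: (1×0.0389)² = 0.00151
  I term: (-1×0.0271)² = 0.000733
Total = 0.00225. Share from I = 0.000733/0.00225 = 0.326.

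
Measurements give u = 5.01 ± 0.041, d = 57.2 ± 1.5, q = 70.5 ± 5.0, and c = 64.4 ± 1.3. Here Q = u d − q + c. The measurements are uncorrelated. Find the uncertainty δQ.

Let p = u·d = 287. δp/p = √((1·δu/u)² + (1·δd/d)²) = √(6.7e-05 + 0.000688) = 0.0275, so δp = 7.87.
Q = p − q + c: δQ = √(δp² + δq² + δc²) = √(62.0 + 25.0 + 1.69) = 9.42

9.42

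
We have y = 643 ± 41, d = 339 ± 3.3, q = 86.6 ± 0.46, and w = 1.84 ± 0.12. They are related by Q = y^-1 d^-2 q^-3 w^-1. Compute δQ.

Each factor contributes (exponent × relative error)² to (δQ/Q)²:
  (-1·δy/y)² = (-1×0.0638)² = 0.00407;  (-2·δd/d)² = (-2×0.00973)² = 0.000379;  (-3·δq/q)² = (-3×0.00531)² = 0.000254;  (-1·δw/w)² = (-1×0.0652)² = 0.00425
δQ/Q = √(0.00895) = 0.0946
Q = 1.13e-14, so δQ = 0.0946 × 1.13e-14 = 1.07e-15.

1.07e-15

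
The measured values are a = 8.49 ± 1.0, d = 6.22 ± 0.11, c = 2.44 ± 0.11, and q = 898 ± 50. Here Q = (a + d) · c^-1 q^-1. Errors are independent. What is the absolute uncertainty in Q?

Let u = a + d = 14.7. δu = √(δa² + δd²) = √(1.00 + 0.0121) = 1.01, so δu/u = 0.0684.
Q is then a monomial in u, c, q:
δQ/Q = √((δu/u)² + (-1·δc/c)² + (-1·δq/q)²) = √(0.00468 + 0.00203 + 0.00310) = 0.0990
Q = 0.00671, so δQ = 0.0990 × 0.00671 = 0.000665.

0.000665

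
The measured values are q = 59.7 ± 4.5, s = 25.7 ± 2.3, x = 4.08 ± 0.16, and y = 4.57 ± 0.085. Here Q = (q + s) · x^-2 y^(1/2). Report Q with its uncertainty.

11.0 ± 1.08

Let u = q + s = 85.4. δu = √(δq² + δs²) = √(20.2 + 5.29) = 5.05, so δu/u = 0.0592.
Q is then a monomial in u, x, y:
δQ/Q = √((δu/u)² + (-2·δx/x)² + (½·δy/y)²) = √(0.00350 + 0.00615 + 8.65e-05) = 0.0987
Q = 11.0, so δQ = 0.0987 × 11.0 = 1.08.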